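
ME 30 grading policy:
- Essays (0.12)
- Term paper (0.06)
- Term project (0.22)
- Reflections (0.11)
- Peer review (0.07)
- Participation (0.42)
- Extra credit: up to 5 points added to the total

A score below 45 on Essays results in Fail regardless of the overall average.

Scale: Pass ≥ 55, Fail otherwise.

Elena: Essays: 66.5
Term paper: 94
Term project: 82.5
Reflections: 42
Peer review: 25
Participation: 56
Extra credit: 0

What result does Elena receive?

Essays score 66.5 ≥ 45: minimum met.
Weighted total:
  Essays 66.5 × 0.12 = 7.98
  Term paper 94 × 0.06 = 5.64
  Term project 82.5 × 0.22 = 18.15
  Reflections 42 × 0.11 = 4.62
  Peer review 25 × 0.07 = 1.75
  Participation 56 × 0.42 = 23.52
Sum = 61.66
Extra credit: 61.66 + 0 = 61.66
61.66 ≥ 55 → Pass

Pass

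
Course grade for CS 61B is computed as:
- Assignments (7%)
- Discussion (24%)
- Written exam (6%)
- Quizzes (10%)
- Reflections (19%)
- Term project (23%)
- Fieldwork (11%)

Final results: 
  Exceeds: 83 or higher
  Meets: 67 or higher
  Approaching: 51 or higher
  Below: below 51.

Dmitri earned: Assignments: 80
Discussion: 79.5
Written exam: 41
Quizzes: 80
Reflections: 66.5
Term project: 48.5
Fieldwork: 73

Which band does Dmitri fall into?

Weighted total:
  Assignments 80 × 0.07 = 5.6
  Discussion 79.5 × 0.24 = 19.08
  Written exam 41 × 0.06 = 2.46
  Quizzes 80 × 0.1 = 8
  Reflections 66.5 × 0.19 = 12.635
  Term project 48.5 × 0.23 = 11.155
  Fieldwork 73 × 0.11 = 8.03
Sum = 66.96
66.96 is ≥ 51 and < 67 → Approaching

Approaching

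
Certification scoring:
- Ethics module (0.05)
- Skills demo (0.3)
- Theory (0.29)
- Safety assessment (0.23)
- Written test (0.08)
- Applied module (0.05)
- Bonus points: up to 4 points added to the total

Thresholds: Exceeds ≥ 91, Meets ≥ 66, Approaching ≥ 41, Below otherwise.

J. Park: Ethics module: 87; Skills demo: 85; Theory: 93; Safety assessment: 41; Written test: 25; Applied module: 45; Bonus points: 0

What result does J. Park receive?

Weighted total:
  Ethics module 87 × 0.05 = 4.35
  Skills demo 85 × 0.3 = 25.5
  Theory 93 × 0.29 = 26.97
  Safety assessment 41 × 0.23 = 9.43
  Written test 25 × 0.08 = 2
  Applied module 45 × 0.05 = 2.25
Sum = 70.5
Bonus points: 70.5 + 0 = 70.5
70.5 is ≥ 66 and < 91 → Meets

Meets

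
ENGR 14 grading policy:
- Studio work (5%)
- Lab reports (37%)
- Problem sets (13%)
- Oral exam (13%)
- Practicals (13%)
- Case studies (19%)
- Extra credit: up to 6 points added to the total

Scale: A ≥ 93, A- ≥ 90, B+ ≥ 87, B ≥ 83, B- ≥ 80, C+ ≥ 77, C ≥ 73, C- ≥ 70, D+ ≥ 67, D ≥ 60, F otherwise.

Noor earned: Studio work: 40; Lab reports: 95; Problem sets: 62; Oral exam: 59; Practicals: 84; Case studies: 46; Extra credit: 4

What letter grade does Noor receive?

C

Weighted total:
  Studio work 40 × 0.05 = 2
  Lab reports 95 × 0.37 = 35.15
  Problem sets 62 × 0.13 = 8.06
  Oral exam 59 × 0.13 = 7.67
  Practicals 84 × 0.13 = 10.92
  Case studies 46 × 0.19 = 8.74
Sum = 72.54
Extra credit: 72.54 + 4 = 76.54
76.54 is ≥ 73 and < 77 → C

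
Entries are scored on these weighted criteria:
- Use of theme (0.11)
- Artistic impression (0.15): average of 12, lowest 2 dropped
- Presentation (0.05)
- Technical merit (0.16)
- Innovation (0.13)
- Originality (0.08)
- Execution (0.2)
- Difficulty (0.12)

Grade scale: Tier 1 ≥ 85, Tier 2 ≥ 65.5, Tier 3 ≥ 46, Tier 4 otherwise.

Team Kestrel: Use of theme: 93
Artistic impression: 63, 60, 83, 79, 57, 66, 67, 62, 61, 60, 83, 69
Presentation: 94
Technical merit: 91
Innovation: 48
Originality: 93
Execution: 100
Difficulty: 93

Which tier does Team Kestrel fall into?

Tier 2

Artistic impression: drop 57, 60 → average of remaining 10 = 693/10 = 69.3
Weighted total:
  Use of theme 93 × 0.11 = 10.23
  Artistic impression 69.3 × 0.15 = 10.395
  Presentation 94 × 0.05 = 4.7
  Technical merit 91 × 0.16 = 14.56
  Innovation 48 × 0.13 = 6.24
  Originality 93 × 0.08 = 7.44
  Execution 100 × 0.2 = 20
  Difficulty 93 × 0.12 = 11.16
Sum = 84.725
84.725 is ≥ 65.5 and < 85 → Tier 2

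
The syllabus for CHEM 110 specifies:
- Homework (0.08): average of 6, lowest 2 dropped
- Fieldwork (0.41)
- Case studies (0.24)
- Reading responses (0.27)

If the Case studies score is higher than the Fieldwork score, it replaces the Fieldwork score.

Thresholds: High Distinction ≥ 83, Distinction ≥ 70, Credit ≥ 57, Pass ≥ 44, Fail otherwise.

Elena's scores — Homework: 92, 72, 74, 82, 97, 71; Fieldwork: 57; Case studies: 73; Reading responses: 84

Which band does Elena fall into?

Distinction

Homework: drop 71, 72 → average of remaining 4 = 345/4 = 86.25
Case studies (73) > Fieldwork (57), so Fieldwork counts as 73.
Weighted total:
  Homework 86.25 × 0.08 = 6.9
  Fieldwork 73 × 0.41 = 29.93
  Case studies 73 × 0.24 = 17.52
  Reading responses 84 × 0.27 = 22.68
Sum = 77.03
77.03 is ≥ 70 and < 83 → Distinction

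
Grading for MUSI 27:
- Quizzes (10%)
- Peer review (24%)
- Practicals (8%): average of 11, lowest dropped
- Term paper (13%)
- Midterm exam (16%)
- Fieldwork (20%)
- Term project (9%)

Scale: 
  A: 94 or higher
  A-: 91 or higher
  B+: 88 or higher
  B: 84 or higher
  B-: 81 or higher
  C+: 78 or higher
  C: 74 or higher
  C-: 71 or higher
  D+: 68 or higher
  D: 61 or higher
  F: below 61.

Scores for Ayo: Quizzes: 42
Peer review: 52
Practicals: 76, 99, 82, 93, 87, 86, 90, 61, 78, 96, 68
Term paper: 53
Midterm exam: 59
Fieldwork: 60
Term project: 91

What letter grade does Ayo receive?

F

Practicals: drop 61 → average of remaining 10 = 855/10 = 85.5
Weighted total:
  Quizzes 42 × 0.1 = 4.2
  Peer review 52 × 0.24 = 12.48
  Practicals 85.5 × 0.08 = 6.84
  Term paper 53 × 0.13 = 6.89
  Midterm exam 59 × 0.16 = 9.44
  Fieldwork 60 × 0.2 = 12
  Term project 91 × 0.09 = 8.19
Sum = 60.04
60.04 < 61 → F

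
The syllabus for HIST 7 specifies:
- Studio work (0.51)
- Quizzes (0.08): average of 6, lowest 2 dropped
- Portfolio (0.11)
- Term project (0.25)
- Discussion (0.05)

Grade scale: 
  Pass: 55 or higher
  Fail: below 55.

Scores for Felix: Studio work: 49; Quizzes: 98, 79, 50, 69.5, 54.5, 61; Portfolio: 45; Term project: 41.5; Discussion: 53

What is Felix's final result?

Quizzes: drop 50, 54.5 → average of remaining 4 = 307.5/4 = 76.875
Weighted total:
  Studio work 49 × 0.51 = 24.99
  Quizzes 76.875 × 0.08 = 6.15
  Portfolio 45 × 0.11 = 4.95
  Term project 41.5 × 0.25 = 10.375
  Discussion 53 × 0.05 = 2.65
Sum = 49.115
49.115 < 55 → Fail

Fail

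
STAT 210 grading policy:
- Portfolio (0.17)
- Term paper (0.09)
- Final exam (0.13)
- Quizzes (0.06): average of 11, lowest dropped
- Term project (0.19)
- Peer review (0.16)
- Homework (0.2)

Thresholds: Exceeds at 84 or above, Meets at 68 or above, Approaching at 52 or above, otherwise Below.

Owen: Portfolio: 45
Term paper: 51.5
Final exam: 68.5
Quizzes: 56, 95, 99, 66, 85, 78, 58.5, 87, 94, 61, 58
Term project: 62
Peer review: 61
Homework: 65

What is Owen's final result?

Quizzes: drop 56 → average of remaining 10 = 781.5/10 = 78.15
Weighted total:
  Portfolio 45 × 0.17 = 7.65
  Term paper 51.5 × 0.09 = 4.635
  Final exam 68.5 × 0.13 = 8.905
  Quizzes 78.15 × 0.06 = 4.689
  Term project 62 × 0.19 = 11.78
  Peer review 61 × 0.16 = 9.76
  Homework 65 × 0.2 = 13
Sum = 60.419
60.419 is ≥ 52 and < 68 → Approaching

Approaching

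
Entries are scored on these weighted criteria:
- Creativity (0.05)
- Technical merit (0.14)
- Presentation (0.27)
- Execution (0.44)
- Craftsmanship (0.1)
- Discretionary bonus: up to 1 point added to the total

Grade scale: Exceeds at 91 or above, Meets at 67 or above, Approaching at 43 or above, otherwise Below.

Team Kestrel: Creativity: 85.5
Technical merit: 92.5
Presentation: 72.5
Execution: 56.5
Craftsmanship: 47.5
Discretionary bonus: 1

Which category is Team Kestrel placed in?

Weighted total:
  Creativity 85.5 × 0.05 = 4.275
  Technical merit 92.5 × 0.14 = 12.95
  Presentation 72.5 × 0.27 = 19.575
  Execution 56.5 × 0.44 = 24.86
  Craftsmanship 47.5 × 0.1 = 4.75
Sum = 66.41
Discretionary bonus: 66.41 + 1 = 67.41
67.41 is ≥ 67 and < 91 → Meets

Meets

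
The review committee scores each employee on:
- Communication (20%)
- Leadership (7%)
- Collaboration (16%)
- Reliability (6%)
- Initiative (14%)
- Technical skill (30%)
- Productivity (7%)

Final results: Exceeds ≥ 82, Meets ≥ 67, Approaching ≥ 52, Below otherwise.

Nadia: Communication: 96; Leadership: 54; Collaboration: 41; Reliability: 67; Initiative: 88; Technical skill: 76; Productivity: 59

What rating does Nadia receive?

Meets

Weighted total:
  Communication 96 × 0.2 = 19.2
  Leadership 54 × 0.07 = 3.78
  Collaboration 41 × 0.16 = 6.56
  Reliability 67 × 0.06 = 4.02
  Initiative 88 × 0.14 = 12.32
  Technical skill 76 × 0.3 = 22.8
  Productivity 59 × 0.07 = 4.13
Sum = 72.81
72.81 is ≥ 67 and < 82 → Meets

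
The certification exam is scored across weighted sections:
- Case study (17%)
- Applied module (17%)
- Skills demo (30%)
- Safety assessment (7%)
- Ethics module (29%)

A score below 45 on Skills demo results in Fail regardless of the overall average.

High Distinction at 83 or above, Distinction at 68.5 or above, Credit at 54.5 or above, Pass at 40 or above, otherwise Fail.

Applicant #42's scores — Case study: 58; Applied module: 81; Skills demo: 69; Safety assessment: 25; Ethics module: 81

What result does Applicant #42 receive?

Distinction

Skills demo score 69 ≥ 45: minimum met.
Weighted total:
  Case study 58 × 0.17 = 9.86
  Applied module 81 × 0.17 = 13.77
  Skills demo 69 × 0.3 = 20.7
  Safety assessment 25 × 0.07 = 1.75
  Ethics module 81 × 0.29 = 23.49
Sum = 69.57
69.57 is ≥ 68.5 and < 83 → Distinction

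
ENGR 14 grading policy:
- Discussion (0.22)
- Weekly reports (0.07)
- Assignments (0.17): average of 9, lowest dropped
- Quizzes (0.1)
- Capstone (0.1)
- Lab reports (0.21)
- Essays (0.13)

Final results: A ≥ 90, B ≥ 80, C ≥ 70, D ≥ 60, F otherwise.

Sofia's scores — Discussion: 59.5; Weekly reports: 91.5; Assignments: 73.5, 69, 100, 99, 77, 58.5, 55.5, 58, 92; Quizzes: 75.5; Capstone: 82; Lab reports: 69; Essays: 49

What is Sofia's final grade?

Assignments: drop 55.5 → average of remaining 8 = 627/8 = 78.375
Weighted total:
  Discussion 59.5 × 0.22 = 13.09
  Weekly reports 91.5 × 0.07 = 6.405
  Assignments 78.375 × 0.17 = 13.32375
  Quizzes 75.5 × 0.1 = 7.55
  Capstone 82 × 0.1 = 8.2
  Lab reports 69 × 0.21 = 14.49
  Essays 49 × 0.13 = 6.37
Sum = 69.42875
69.42875 is ≥ 60 and < 70 → D

D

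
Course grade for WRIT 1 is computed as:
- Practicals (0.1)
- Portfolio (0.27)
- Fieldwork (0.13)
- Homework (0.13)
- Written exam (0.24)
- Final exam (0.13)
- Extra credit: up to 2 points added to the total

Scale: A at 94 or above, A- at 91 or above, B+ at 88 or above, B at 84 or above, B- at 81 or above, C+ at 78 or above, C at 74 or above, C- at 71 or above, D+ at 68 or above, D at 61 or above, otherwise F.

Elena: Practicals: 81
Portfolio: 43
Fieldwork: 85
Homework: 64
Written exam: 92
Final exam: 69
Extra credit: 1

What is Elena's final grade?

C-

Weighted total:
  Practicals 81 × 0.1 = 8.1
  Portfolio 43 × 0.27 = 11.61
  Fieldwork 85 × 0.13 = 11.05
  Homework 64 × 0.13 = 8.32
  Written exam 92 × 0.24 = 22.08
  Final exam 69 × 0.13 = 8.97
Sum = 70.13
Extra credit: 70.13 + 1 = 71.13
71.13 is ≥ 71 and < 74 → C-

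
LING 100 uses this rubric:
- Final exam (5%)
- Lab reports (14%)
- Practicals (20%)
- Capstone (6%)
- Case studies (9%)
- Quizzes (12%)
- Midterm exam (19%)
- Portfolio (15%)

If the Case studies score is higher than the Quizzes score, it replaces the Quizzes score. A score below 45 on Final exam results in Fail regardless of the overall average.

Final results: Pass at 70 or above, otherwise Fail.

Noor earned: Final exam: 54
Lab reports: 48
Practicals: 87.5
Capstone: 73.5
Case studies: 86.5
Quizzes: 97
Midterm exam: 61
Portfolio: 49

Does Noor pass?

Case studies (86.5) ≤ Quizzes (97), so Quizzes stays at 97.
Final exam score 54 ≥ 45: minimum met.
Weighted total:
  Final exam 54 × 0.05 = 2.7
  Lab reports 48 × 0.14 = 6.72
  Practicals 87.5 × 0.2 = 17.5
  Capstone 73.5 × 0.06 = 4.41
  Case studies 86.5 × 0.09 = 7.785
  Quizzes 97 × 0.12 = 11.64
  Midterm exam 61 × 0.19 = 11.59
  Portfolio 49 × 0.15 = 7.35
Sum = 69.695
69.695 < 70 → Fail

Fail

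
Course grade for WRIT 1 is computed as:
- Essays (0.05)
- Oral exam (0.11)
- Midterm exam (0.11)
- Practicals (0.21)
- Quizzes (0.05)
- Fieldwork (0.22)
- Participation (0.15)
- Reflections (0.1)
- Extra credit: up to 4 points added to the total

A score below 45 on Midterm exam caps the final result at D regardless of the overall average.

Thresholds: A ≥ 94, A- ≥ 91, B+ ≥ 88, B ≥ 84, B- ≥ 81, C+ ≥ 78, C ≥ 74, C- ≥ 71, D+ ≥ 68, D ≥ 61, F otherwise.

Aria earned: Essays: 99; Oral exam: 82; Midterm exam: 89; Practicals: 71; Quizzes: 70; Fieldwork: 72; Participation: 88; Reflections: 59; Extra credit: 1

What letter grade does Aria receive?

Midterm exam score 89 ≥ 45: minimum met.
Weighted total:
  Essays 99 × 0.05 = 4.95
  Oral exam 82 × 0.11 = 9.02
  Midterm exam 89 × 0.11 = 9.79
  Practicals 71 × 0.21 = 14.91
  Quizzes 70 × 0.05 = 3.5
  Fieldwork 72 × 0.22 = 15.84
  Participation 88 × 0.15 = 13.2
  Reflections 59 × 0.1 = 5.9
Sum = 77.11
Extra credit: 77.11 + 1 = 78.11
78.11 is ≥ 78 and < 81 → C+

C+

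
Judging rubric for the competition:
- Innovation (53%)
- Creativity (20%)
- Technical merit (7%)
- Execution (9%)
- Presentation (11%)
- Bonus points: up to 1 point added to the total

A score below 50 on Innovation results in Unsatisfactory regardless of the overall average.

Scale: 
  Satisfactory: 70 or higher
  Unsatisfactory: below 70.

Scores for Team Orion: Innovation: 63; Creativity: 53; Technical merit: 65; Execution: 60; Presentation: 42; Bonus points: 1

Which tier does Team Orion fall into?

Innovation score 63 ≥ 50: minimum met.
Weighted total:
  Innovation 63 × 0.53 = 33.39
  Creativity 53 × 0.2 = 10.6
  Technical merit 65 × 0.07 = 4.55
  Execution 60 × 0.09 = 5.4
  Presentation 42 × 0.11 = 4.62
Sum = 58.56
Bonus points: 58.56 + 1 = 59.56
59.56 < 70 → Unsatisfactory

Unsatisfactory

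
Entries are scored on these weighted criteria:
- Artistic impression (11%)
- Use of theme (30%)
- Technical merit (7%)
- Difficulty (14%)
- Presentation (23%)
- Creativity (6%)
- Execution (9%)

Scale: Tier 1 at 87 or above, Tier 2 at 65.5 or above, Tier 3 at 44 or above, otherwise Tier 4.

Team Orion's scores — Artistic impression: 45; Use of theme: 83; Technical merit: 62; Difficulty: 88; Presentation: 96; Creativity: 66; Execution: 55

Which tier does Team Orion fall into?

Tier 2

Weighted total:
  Artistic impression 45 × 0.11 = 4.95
  Use of theme 83 × 0.3 = 24.9
  Technical merit 62 × 0.07 = 4.34
  Difficulty 88 × 0.14 = 12.32
  Presentation 96 × 0.23 = 22.08
  Creativity 66 × 0.06 = 3.96
  Execution 55 × 0.09 = 4.95
Sum = 77.5
77.5 is ≥ 65.5 and < 87 → Tier 2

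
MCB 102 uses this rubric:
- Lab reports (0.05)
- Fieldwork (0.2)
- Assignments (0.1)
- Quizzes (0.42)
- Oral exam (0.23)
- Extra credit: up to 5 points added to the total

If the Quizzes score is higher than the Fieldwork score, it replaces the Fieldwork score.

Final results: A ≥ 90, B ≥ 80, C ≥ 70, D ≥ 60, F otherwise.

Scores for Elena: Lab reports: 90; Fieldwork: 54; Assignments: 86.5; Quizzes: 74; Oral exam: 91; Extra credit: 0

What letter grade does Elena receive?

C

Quizzes (74) > Fieldwork (54), so Fieldwork counts as 74.
Weighted total:
  Lab reports 90 × 0.05 = 4.5
  Fieldwork 74 × 0.2 = 14.8
  Assignments 86.5 × 0.1 = 8.65
  Quizzes 74 × 0.42 = 31.08
  Oral exam 91 × 0.23 = 20.93
Sum = 79.96
Extra credit: 79.96 + 0 = 79.96
79.96 is ≥ 70 and < 80 → C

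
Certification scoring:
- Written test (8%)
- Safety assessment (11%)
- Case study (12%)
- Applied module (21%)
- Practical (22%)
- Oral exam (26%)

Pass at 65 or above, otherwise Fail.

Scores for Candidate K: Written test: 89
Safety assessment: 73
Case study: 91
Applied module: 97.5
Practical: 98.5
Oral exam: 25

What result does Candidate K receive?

Weighted total:
  Written test 89 × 0.08 = 7.12
  Safety assessment 73 × 0.11 = 8.03
  Case study 91 × 0.12 = 10.92
  Applied module 97.5 × 0.21 = 20.475
  Practical 98.5 × 0.22 = 21.67
  Oral exam 25 × 0.26 = 6.5
Sum = 74.715
74.715 ≥ 65 → Pass

Pass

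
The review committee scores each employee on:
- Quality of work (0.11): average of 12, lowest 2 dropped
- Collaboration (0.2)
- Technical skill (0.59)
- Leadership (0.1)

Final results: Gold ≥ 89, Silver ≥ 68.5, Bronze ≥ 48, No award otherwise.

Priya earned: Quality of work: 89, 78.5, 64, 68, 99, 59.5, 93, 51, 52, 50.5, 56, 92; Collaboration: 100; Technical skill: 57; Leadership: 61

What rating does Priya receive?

Bronze

Quality of work: drop 50.5, 51 → average of remaining 10 = 751/10 = 75.1
Weighted total:
  Quality of work 75.1 × 0.11 = 8.261
  Collaboration 100 × 0.2 = 20
  Technical skill 57 × 0.59 = 33.63
  Leadership 61 × 0.1 = 6.1
Sum = 67.991
67.991 is ≥ 48 and < 68.5 → Bronze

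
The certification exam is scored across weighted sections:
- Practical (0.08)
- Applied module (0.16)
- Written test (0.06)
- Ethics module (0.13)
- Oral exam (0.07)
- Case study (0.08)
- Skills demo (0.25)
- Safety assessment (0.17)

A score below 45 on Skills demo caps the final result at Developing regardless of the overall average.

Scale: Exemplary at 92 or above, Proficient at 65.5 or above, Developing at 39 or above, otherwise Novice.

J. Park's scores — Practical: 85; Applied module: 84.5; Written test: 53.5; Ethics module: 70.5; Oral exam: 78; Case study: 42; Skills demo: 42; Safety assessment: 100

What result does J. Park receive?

Developing

Skills demo score 42 < 45: minimum not met.
Weighted total:
  Practical 85 × 0.08 = 6.8
  Applied module 84.5 × 0.16 = 13.52
  Written test 53.5 × 0.06 = 3.21
  Ethics module 70.5 × 0.13 = 9.165
  Oral exam 78 × 0.07 = 5.46
  Case study 42 × 0.08 = 3.36
  Skills demo 42 × 0.25 = 10.5
  Safety assessment 100 × 0.17 = 17
Sum = 69.015
69.015 would be Proficient; cap at Developing applies → Developing.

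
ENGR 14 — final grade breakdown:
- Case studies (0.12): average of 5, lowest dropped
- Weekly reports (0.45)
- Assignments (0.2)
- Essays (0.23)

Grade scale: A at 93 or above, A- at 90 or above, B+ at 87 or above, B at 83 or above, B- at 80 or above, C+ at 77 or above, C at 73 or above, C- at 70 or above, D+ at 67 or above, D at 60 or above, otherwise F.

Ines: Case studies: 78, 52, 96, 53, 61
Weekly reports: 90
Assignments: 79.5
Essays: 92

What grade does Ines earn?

B

Case studies: drop 52 → average of remaining 4 = 288/4 = 72
Weighted total:
  Case studies 72 × 0.12 = 8.64
  Weekly reports 90 × 0.45 = 40.5
  Assignments 79.5 × 0.2 = 15.9
  Essays 92 × 0.23 = 21.16
Sum = 86.2
86.2 is ≥ 83 and < 87 → B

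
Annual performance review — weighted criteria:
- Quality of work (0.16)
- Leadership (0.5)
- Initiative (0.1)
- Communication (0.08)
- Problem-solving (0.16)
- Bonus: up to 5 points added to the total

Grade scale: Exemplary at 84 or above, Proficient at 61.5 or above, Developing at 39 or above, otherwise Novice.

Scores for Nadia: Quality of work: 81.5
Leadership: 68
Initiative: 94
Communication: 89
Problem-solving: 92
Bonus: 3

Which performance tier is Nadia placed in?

Weighted total:
  Quality of work 81.5 × 0.16 = 13.04
  Leadership 68 × 0.5 = 34
  Initiative 94 × 0.1 = 9.4
  Communication 89 × 0.08 = 7.12
  Problem-solving 92 × 0.16 = 14.72
Sum = 78.28
Bonus: 78.28 + 3 = 81.28
81.28 is ≥ 61.5 and < 84 → Proficient

Proficient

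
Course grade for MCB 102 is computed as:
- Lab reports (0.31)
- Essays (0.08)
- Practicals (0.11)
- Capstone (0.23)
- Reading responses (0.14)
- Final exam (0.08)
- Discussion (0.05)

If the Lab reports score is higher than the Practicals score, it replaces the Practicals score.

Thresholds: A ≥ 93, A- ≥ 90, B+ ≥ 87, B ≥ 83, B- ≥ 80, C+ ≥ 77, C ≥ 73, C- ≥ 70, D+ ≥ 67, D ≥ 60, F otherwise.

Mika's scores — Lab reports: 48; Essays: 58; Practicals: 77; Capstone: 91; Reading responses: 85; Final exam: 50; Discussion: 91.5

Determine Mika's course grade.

Lab reports (48) ≤ Practicals (77), so Practicals stays at 77.
Weighted total:
  Lab reports 48 × 0.31 = 14.88
  Essays 58 × 0.08 = 4.64
  Practicals 77 × 0.11 = 8.47
  Capstone 91 × 0.23 = 20.93
  Reading responses 85 × 0.14 = 11.9
  Final exam 50 × 0.08 = 4
  Discussion 91.5 × 0.05 = 4.575
Sum = 69.395
69.395 is ≥ 67 and < 70 → D+

D+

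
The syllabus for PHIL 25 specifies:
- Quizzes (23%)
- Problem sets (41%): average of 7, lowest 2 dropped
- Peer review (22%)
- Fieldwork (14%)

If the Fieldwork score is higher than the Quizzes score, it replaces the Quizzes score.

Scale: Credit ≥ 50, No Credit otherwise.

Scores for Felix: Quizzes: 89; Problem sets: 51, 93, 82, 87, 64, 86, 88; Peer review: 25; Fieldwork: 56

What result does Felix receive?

Credit

Problem sets: drop 51, 64 → average of remaining 5 = 436/5 = 87.2
Fieldwork (56) ≤ Quizzes (89), so Quizzes stays at 89.
Weighted total:
  Quizzes 89 × 0.23 = 20.47
  Problem sets 87.2 × 0.41 = 35.752
  Peer review 25 × 0.22 = 5.5
  Fieldwork 56 × 0.14 = 7.84
Sum = 69.562
69.562 ≥ 50 → Credit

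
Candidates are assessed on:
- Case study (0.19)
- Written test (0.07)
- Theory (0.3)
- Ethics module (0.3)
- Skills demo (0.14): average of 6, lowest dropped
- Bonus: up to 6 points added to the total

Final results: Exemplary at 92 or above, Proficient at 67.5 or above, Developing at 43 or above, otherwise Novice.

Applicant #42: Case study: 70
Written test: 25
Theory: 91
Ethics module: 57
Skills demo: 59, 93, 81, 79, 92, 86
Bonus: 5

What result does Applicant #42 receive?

Skills demo: drop 59 → average of remaining 5 = 431/5 = 86.2
Weighted total:
  Case study 70 × 0.19 = 13.3
  Written test 25 × 0.07 = 1.75
  Theory 91 × 0.3 = 27.3
  Ethics module 57 × 0.3 = 17.1
  Skills demo 86.2 × 0.14 = 12.068
Sum = 71.518
Bonus: 71.518 + 5 = 76.518
76.518 is ≥ 67.5 and < 92 → Proficient

Proficient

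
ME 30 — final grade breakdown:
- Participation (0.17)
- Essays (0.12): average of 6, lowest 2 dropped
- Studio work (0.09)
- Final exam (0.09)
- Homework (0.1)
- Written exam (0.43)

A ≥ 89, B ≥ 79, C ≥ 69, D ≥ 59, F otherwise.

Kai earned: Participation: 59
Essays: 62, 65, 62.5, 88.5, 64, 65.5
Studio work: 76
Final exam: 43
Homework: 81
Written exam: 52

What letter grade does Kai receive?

Essays: drop 62, 62.5 → average of remaining 4 = 283/4 = 70.75
Weighted total:
  Participation 59 × 0.17 = 10.03
  Essays 70.75 × 0.12 = 8.49
  Studio work 76 × 0.09 = 6.84
  Final exam 43 × 0.09 = 3.87
  Homework 81 × 0.1 = 8.1
  Written exam 52 × 0.43 = 22.36
Sum = 59.69
59.69 is ≥ 59 and < 69 → D

D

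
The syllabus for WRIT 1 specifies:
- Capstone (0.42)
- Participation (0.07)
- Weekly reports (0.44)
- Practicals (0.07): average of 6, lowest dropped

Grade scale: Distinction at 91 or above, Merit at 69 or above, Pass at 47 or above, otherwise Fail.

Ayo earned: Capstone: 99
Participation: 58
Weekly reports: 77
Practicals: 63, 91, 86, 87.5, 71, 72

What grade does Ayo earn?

Merit

Practicals: drop 63 → average of remaining 5 = 407.5/5 = 81.5
Weighted total:
  Capstone 99 × 0.42 = 41.58
  Participation 58 × 0.07 = 4.06
  Weekly reports 77 × 0.44 = 33.88
  Practicals 81.5 × 0.07 = 5.705
Sum = 85.225
85.225 is ≥ 69 and < 91 → Merit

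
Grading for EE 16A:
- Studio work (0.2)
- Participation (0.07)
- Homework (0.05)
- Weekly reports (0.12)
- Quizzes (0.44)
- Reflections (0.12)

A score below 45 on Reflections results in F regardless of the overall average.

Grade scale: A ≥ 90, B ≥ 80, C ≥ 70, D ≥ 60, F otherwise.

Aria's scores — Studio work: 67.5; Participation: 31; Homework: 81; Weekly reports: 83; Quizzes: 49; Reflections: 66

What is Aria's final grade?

F

Reflections score 66 ≥ 45: minimum met.
Weighted total:
  Studio work 67.5 × 0.2 = 13.5
  Participation 31 × 0.07 = 2.17
  Homework 81 × 0.05 = 4.05
  Weekly reports 83 × 0.12 = 9.96
  Quizzes 49 × 0.44 = 21.56
  Reflections 66 × 0.12 = 7.92
Sum = 59.16
59.16 < 60 → F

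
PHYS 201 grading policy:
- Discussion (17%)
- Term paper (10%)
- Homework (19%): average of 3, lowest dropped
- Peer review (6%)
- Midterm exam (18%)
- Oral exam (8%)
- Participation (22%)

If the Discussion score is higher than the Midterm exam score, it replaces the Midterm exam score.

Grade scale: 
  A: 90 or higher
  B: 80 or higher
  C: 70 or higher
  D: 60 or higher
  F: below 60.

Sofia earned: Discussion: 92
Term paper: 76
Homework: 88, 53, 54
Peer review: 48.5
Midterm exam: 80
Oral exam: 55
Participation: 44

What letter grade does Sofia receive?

C

Homework: drop 53 → average of remaining 2 = 142/2 = 71
Discussion (92) > Midterm exam (80), so Midterm exam counts as 92.
Weighted total:
  Discussion 92 × 0.17 = 15.64
  Term paper 76 × 0.1 = 7.6
  Homework 71 × 0.19 = 13.49
  Peer review 48.5 × 0.06 = 2.91
  Midterm exam 92 × 0.18 = 16.56
  Oral exam 55 × 0.08 = 4.4
  Participation 44 × 0.22 = 9.68
Sum = 70.28
70.28 is ≥ 70 and < 80 → C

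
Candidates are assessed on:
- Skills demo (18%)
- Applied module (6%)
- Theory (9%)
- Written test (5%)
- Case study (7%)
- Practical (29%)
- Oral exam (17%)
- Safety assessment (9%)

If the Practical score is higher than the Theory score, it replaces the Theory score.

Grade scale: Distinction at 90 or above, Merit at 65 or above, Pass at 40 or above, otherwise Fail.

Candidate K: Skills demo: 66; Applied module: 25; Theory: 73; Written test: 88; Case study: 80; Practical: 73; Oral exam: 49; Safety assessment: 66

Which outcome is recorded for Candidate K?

Practical (73) ≤ Theory (73), so Theory stays at 73.
Weighted total:
  Skills demo 66 × 0.18 = 11.88
  Applied module 25 × 0.06 = 1.5
  Theory 73 × 0.09 = 6.57
  Written test 88 × 0.05 = 4.4
  Case study 80 × 0.07 = 5.6
  Practical 73 × 0.29 = 21.17
  Oral exam 49 × 0.17 = 8.33
  Safety assessment 66 × 0.09 = 5.94
Sum = 65.39
65.39 is ≥ 65 and < 90 → Merit

Merit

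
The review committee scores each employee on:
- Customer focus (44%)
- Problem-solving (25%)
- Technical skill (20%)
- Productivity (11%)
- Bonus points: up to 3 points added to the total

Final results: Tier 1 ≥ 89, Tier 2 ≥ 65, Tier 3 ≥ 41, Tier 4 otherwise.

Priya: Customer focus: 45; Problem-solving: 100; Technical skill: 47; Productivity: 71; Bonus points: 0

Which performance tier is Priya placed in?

Weighted total:
  Customer focus 45 × 0.44 = 19.8
  Problem-solving 100 × 0.25 = 25
  Technical skill 47 × 0.2 = 9.4
  Productivity 71 × 0.11 = 7.81
Sum = 62.01
Bonus points: 62.01 + 0 = 62.01
62.01 is ≥ 41 and < 65 → Tier 3

Tier 3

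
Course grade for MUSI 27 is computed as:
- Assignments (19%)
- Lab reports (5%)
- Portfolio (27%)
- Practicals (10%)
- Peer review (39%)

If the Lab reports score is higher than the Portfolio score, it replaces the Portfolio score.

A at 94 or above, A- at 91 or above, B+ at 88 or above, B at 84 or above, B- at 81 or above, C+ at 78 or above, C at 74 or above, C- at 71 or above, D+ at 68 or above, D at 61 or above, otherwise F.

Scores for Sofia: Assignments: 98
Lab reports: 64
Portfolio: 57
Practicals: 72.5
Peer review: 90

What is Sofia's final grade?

Lab reports (64) > Portfolio (57), so Portfolio counts as 64.
Weighted total:
  Assignments 98 × 0.19 = 18.62
  Lab reports 64 × 0.05 = 3.2
  Portfolio 64 × 0.27 = 17.28
  Practicals 72.5 × 0.1 = 7.25
  Peer review 90 × 0.39 = 35.1
Sum = 81.45
81.45 is ≥ 81 and < 84 → B-

B-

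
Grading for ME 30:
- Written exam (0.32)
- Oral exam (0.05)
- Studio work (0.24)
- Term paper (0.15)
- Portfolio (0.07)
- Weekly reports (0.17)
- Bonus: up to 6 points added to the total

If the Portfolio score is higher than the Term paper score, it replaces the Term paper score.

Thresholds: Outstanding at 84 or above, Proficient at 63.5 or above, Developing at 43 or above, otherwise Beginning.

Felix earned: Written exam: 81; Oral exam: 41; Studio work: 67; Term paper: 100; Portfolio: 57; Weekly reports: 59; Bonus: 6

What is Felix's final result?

Proficient

Portfolio (57) ≤ Term paper (100), so Term paper stays at 100.
Weighted total:
  Written exam 81 × 0.32 = 25.92
  Oral exam 41 × 0.05 = 2.05
  Studio work 67 × 0.24 = 16.08
  Term paper 100 × 0.15 = 15
  Portfolio 57 × 0.07 = 3.99
  Weekly reports 59 × 0.17 = 10.03
Sum = 73.07
Bonus: 73.07 + 6 = 79.07
79.07 is ≥ 63.5 and < 84 → Proficient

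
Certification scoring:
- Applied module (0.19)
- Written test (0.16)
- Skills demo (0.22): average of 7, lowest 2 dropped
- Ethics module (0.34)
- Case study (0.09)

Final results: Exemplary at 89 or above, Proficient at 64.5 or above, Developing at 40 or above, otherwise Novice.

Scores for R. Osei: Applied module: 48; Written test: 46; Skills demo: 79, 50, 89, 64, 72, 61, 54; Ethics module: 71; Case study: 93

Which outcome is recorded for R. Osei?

Proficient

Skills demo: drop 50, 54 → average of remaining 5 = 365/5 = 73
Weighted total:
  Applied module 48 × 0.19 = 9.12
  Written test 46 × 0.16 = 7.36
  Skills demo 73 × 0.22 = 16.06
  Ethics module 71 × 0.34 = 24.14
  Case study 93 × 0.09 = 8.37
Sum = 65.05
65.05 is ≥ 64.5 and < 89 → Proficient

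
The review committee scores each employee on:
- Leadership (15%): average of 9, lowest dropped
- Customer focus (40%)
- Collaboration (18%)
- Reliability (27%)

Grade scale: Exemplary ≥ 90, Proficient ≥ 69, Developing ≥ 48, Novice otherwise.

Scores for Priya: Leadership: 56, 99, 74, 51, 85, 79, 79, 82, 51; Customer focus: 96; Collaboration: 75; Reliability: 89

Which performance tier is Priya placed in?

Leadership: drop 51 → average of remaining 8 = 605/8 = 75.625
Weighted total:
  Leadership 75.625 × 0.15 = 11.34375
  Customer focus 96 × 0.4 = 38.4
  Collaboration 75 × 0.18 = 13.5
  Reliability 89 × 0.27 = 24.03
Sum = 87.27375
87.27375 is ≥ 69 and < 90 → Proficient

Proficient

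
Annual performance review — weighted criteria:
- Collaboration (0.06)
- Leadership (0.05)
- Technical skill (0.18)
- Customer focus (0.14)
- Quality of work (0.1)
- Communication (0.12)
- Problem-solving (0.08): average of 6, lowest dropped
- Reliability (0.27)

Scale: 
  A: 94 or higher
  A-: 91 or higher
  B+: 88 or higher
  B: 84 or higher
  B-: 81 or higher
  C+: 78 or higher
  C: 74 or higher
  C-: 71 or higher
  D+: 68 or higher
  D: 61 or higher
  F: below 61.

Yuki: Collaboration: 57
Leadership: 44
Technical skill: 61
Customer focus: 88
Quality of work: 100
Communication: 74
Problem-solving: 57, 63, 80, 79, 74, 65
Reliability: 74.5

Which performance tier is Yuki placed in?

C-

Problem-solving: drop 57 → average of remaining 5 = 361/5 = 72.2
Weighted total:
  Collaboration 57 × 0.06 = 3.42
  Leadership 44 × 0.05 = 2.2
  Technical skill 61 × 0.18 = 10.98
  Customer focus 88 × 0.14 = 12.32
  Quality of work 100 × 0.1 = 10
  Communication 74 × 0.12 = 8.88
  Problem-solving 72.2 × 0.08 = 5.776
  Reliability 74.5 × 0.27 = 20.115
Sum = 73.691
73.691 is ≥ 71 and < 74 → C-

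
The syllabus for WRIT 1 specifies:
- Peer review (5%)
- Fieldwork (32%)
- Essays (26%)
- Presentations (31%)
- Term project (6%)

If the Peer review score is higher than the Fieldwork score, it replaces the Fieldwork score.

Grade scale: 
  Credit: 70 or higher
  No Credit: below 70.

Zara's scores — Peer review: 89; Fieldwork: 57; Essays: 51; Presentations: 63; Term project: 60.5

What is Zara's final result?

Peer review (89) > Fieldwork (57), so Fieldwork counts as 89.
Weighted total:
  Peer review 89 × 0.05 = 4.45
  Fieldwork 89 × 0.32 = 28.48
  Essays 51 × 0.26 = 13.26
  Presentations 63 × 0.31 = 19.53
  Term project 60.5 × 0.06 = 3.63
Sum = 69.35
69.35 < 70 → No Credit

No Credit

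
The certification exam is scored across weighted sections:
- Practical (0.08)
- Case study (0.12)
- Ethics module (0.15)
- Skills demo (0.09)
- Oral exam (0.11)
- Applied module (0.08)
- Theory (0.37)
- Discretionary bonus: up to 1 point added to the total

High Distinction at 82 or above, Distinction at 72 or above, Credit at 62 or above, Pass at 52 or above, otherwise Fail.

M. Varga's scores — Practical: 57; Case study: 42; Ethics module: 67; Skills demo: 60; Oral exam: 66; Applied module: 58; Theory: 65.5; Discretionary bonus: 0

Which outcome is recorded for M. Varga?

Weighted total:
  Practical 57 × 0.08 = 4.56
  Case study 42 × 0.12 = 5.04
  Ethics module 67 × 0.15 = 10.05
  Skills demo 60 × 0.09 = 5.4
  Oral exam 66 × 0.11 = 7.26
  Applied module 58 × 0.08 = 4.64
  Theory 65.5 × 0.37 = 24.235
Sum = 61.185
Discretionary bonus: 61.185 + 0 = 61.185
61.185 is ≥ 52 and < 62 → Pass

Pass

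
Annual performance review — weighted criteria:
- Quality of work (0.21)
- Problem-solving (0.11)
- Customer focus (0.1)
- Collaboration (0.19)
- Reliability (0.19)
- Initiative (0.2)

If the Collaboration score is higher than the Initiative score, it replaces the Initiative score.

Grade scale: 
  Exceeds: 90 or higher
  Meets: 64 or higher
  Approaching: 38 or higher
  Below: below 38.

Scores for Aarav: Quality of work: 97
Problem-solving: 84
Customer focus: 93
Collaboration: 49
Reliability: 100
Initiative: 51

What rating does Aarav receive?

Collaboration (49) ≤ Initiative (51), so Initiative stays at 51.
Weighted total:
  Quality of work 97 × 0.21 = 20.37
  Problem-solving 84 × 0.11 = 9.24
  Customer focus 93 × 0.1 = 9.3
  Collaboration 49 × 0.19 = 9.31
  Reliability 100 × 0.19 = 19
  Initiative 51 × 0.2 = 10.2
Sum = 77.42
77.42 is ≥ 64 and < 90 → Meets

Meets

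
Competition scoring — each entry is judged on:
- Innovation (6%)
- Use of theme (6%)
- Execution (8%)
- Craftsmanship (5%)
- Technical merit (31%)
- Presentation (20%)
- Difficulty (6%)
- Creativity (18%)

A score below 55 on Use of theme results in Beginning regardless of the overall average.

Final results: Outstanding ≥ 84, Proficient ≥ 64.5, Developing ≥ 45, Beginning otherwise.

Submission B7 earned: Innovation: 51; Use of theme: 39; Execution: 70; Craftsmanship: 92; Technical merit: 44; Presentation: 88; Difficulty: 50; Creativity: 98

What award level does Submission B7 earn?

Use of theme score 39 < 55: minimum not met.
Weighted total:
  Innovation 51 × 0.06 = 3.06
  Use of theme 39 × 0.06 = 2.34
  Execution 70 × 0.08 = 5.6
  Craftsmanship 92 × 0.05 = 4.6
  Technical merit 44 × 0.31 = 13.64
  Presentation 88 × 0.2 = 17.6
  Difficulty 50 × 0.06 = 3
  Creativity 98 × 0.18 = 17.64
Sum = 67.48
Because the Use of theme minimum was not met, the result is Beginning.

Beginning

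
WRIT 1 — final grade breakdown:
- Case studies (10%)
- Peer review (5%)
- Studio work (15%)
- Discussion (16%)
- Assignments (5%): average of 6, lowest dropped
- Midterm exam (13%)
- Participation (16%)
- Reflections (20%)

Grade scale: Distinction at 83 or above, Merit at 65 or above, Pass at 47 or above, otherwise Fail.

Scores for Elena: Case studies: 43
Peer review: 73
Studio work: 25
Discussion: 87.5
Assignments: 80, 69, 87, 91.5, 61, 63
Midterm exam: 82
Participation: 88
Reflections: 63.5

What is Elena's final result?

Merit

Assignments: drop 61 → average of remaining 5 = 390.5/5 = 78.1
Weighted total:
  Case studies 43 × 0.1 = 4.3
  Peer review 73 × 0.05 = 3.65
  Studio work 25 × 0.15 = 3.75
  Discussion 87.5 × 0.16 = 14
  Assignments 78.1 × 0.05 = 3.905
  Midterm exam 82 × 0.13 = 10.66
  Participation 88 × 0.16 = 14.08
  Reflections 63.5 × 0.2 = 12.7
Sum = 67.045
67.045 is ≥ 65 and < 83 → Merit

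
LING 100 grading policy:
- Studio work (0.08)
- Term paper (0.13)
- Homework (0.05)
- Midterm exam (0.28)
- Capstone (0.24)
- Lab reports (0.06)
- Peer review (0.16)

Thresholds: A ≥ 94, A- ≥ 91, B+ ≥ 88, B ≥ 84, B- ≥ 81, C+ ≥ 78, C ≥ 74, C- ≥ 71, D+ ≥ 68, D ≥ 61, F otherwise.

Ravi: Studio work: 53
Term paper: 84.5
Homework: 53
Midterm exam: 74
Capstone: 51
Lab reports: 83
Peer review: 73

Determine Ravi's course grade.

Weighted total:
  Studio work 53 × 0.08 = 4.24
  Term paper 84.5 × 0.13 = 10.985
  Homework 53 × 0.05 = 2.65
  Midterm exam 74 × 0.28 = 20.72
  Capstone 51 × 0.24 = 12.24
  Lab reports 83 × 0.06 = 4.98
  Peer review 73 × 0.16 = 11.68
Sum = 67.495
67.495 is ≥ 61 and < 68 → D

D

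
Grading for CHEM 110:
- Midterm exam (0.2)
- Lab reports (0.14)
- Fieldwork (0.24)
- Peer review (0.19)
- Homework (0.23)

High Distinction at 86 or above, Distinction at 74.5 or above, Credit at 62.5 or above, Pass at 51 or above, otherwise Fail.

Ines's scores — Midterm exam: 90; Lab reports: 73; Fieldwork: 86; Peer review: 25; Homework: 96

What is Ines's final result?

Weighted total:
  Midterm exam 90 × 0.2 = 18
  Lab reports 73 × 0.14 = 10.22
  Fieldwork 86 × 0.24 = 20.64
  Peer review 25 × 0.19 = 4.75
  Homework 96 × 0.23 = 22.08
Sum = 75.69
75.69 is ≥ 74.5 and < 86 → Distinction

Distinction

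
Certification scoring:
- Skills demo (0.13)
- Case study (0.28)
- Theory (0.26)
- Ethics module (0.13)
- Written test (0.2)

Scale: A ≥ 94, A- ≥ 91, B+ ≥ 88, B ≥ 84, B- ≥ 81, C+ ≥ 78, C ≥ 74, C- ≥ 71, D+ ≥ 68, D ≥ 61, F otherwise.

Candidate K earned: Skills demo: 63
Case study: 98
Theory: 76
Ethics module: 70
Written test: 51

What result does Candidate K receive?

Weighted total:
  Skills demo 63 × 0.13 = 8.19
  Case study 98 × 0.28 = 27.44
  Theory 76 × 0.26 = 19.76
  Ethics module 70 × 0.13 = 9.1
  Written test 51 × 0.2 = 10.2
Sum = 74.69
74.69 is ≥ 74 and < 78 → C

C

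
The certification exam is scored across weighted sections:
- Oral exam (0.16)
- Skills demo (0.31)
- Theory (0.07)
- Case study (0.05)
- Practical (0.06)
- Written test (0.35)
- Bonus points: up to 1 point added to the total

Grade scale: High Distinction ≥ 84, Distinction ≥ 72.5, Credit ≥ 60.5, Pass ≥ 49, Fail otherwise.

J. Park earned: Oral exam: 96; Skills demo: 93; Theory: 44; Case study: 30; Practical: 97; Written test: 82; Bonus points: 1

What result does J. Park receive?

High Distinction

Weighted total:
  Oral exam 96 × 0.16 = 15.36
  Skills demo 93 × 0.31 = 28.83
  Theory 44 × 0.07 = 3.08
  Case study 30 × 0.05 = 1.5
  Practical 97 × 0.06 = 5.82
  Written test 82 × 0.35 = 28.7
Sum = 83.29
Bonus points: 83.29 + 1 = 84.29
84.29 ≥ 84 → High Distinction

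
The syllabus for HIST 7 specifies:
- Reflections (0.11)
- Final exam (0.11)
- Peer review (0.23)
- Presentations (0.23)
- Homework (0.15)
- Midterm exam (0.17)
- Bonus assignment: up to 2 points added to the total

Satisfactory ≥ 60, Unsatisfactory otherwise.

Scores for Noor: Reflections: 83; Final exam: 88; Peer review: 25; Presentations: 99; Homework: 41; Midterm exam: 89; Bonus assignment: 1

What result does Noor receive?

Satisfactory

Weighted total:
  Reflections 83 × 0.11 = 9.13
  Final exam 88 × 0.11 = 9.68
  Peer review 25 × 0.23 = 5.75
  Presentations 99 × 0.23 = 22.77
  Homework 41 × 0.15 = 6.15
  Midterm exam 89 × 0.17 = 15.13
Sum = 68.61
Bonus assignment: 68.61 + 1 = 69.61
69.61 ≥ 60 → Satisfactory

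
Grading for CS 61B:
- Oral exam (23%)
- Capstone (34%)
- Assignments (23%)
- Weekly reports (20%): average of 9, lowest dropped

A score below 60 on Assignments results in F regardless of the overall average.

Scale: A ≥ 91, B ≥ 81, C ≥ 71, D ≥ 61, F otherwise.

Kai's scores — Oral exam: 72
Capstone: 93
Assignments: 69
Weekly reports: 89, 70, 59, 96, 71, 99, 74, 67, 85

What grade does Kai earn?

C

Weekly reports: drop 59 → average of remaining 8 = 651/8 = 81.375
Assignments score 69 ≥ 60: minimum met.
Weighted total:
  Oral exam 72 × 0.23 = 16.56
  Capstone 93 × 0.34 = 31.62
  Assignments 69 × 0.23 = 15.87
  Weekly reports 81.375 × 0.2 = 16.275
Sum = 80.325
80.325 is ≥ 71 and < 81 → C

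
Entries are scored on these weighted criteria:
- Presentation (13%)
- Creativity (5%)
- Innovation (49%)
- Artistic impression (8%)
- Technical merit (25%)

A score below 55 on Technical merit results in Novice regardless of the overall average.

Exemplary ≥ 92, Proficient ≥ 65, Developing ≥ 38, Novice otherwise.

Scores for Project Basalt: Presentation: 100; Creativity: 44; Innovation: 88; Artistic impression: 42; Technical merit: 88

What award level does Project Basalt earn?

Technical merit score 88 ≥ 55: minimum met.
Weighted total:
  Presentation 100 × 0.13 = 13
  Creativity 44 × 0.05 = 2.2
  Innovation 88 × 0.49 = 43.12
  Artistic impression 42 × 0.08 = 3.36
  Technical merit 88 × 0.25 = 22
Sum = 83.68
83.68 is ≥ 65 and < 92 → Proficient

Proficient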